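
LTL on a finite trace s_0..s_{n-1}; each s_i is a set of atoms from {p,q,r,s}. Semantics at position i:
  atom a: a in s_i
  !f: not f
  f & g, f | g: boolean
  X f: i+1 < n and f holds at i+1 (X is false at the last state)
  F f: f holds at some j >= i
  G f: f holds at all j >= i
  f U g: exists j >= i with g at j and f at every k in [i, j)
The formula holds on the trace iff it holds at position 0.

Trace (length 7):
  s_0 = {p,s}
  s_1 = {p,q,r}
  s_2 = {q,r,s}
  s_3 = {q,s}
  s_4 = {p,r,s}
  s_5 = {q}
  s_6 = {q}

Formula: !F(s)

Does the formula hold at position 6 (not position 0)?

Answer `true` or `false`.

s_0={p,s}: !F(s)=False F(s)=True s=True
s_1={p,q,r}: !F(s)=False F(s)=True s=False
s_2={q,r,s}: !F(s)=False F(s)=True s=True
s_3={q,s}: !F(s)=False F(s)=True s=True
s_4={p,r,s}: !F(s)=False F(s)=True s=True
s_5={q}: !F(s)=True F(s)=False s=False
s_6={q}: !F(s)=True F(s)=False s=False
Evaluating at position 6: result = True

Answer: true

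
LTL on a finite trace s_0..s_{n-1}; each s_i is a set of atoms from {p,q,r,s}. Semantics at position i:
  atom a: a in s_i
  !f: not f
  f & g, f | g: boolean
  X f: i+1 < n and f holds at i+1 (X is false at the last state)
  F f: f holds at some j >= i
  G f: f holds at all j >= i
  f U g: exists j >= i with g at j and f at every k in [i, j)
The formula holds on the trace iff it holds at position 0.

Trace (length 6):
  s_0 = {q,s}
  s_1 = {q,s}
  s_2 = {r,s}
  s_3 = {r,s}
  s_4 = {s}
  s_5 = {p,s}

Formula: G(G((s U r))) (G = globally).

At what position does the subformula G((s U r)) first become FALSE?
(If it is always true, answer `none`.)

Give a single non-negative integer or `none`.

s_0={q,s}: G((s U r))=False (s U r)=True s=True r=False
s_1={q,s}: G((s U r))=False (s U r)=True s=True r=False
s_2={r,s}: G((s U r))=False (s U r)=True s=True r=True
s_3={r,s}: G((s U r))=False (s U r)=True s=True r=True
s_4={s}: G((s U r))=False (s U r)=False s=True r=False
s_5={p,s}: G((s U r))=False (s U r)=False s=True r=False
G(G((s U r))) holds globally = False
First violation at position 0.

Answer: 0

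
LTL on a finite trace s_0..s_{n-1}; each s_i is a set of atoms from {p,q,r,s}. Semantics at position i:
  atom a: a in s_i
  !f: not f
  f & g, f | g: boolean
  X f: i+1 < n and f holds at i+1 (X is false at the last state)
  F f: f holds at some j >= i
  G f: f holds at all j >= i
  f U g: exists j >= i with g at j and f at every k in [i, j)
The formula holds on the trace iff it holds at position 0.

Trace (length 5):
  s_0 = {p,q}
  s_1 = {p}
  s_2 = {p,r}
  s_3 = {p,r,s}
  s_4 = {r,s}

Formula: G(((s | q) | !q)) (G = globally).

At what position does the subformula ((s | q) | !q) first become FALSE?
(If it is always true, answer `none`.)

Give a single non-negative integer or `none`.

Answer: none

Derivation:
s_0={p,q}: ((s | q) | !q)=True (s | q)=True s=False q=True !q=False
s_1={p}: ((s | q) | !q)=True (s | q)=False s=False q=False !q=True
s_2={p,r}: ((s | q) | !q)=True (s | q)=False s=False q=False !q=True
s_3={p,r,s}: ((s | q) | !q)=True (s | q)=True s=True q=False !q=True
s_4={r,s}: ((s | q) | !q)=True (s | q)=True s=True q=False !q=True
G(((s | q) | !q)) holds globally = True
No violation — formula holds at every position.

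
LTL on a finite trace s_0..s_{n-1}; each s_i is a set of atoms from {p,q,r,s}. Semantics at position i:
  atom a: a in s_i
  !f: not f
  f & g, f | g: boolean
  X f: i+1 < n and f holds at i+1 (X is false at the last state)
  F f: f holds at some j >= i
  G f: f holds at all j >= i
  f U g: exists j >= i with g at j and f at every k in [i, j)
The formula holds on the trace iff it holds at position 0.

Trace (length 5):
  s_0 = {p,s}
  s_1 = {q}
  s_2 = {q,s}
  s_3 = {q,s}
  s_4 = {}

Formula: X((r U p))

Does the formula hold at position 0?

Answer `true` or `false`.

Answer: false

Derivation:
s_0={p,s}: X((r U p))=False (r U p)=True r=False p=True
s_1={q}: X((r U p))=False (r U p)=False r=False p=False
s_2={q,s}: X((r U p))=False (r U p)=False r=False p=False
s_3={q,s}: X((r U p))=False (r U p)=False r=False p=False
s_4={}: X((r U p))=False (r U p)=False r=False p=False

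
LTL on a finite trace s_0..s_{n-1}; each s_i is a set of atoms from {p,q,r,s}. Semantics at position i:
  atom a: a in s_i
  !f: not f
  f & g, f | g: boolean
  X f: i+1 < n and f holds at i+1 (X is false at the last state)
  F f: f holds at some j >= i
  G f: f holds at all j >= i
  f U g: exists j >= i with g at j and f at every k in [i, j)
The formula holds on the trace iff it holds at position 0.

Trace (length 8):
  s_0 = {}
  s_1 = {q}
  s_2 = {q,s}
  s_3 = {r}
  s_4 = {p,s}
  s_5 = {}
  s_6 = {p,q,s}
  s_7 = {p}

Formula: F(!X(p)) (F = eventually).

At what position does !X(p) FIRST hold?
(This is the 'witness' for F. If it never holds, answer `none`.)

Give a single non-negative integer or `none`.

s_0={}: !X(p)=True X(p)=False p=False
s_1={q}: !X(p)=True X(p)=False p=False
s_2={q,s}: !X(p)=True X(p)=False p=False
s_3={r}: !X(p)=False X(p)=True p=False
s_4={p,s}: !X(p)=True X(p)=False p=True
s_5={}: !X(p)=False X(p)=True p=False
s_6={p,q,s}: !X(p)=False X(p)=True p=True
s_7={p}: !X(p)=True X(p)=False p=True
F(!X(p)) holds; first witness at position 0.

Answer: 0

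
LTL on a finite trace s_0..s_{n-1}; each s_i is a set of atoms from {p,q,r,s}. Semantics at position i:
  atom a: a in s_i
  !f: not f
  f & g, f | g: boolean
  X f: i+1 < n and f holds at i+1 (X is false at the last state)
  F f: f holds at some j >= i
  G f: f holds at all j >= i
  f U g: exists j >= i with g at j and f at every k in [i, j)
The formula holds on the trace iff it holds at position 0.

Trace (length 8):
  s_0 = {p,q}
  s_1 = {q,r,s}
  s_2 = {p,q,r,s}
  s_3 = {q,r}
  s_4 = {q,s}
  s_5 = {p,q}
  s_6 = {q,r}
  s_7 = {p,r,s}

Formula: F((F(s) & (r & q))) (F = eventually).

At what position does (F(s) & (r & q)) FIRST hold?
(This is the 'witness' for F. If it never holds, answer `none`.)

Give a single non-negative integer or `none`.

s_0={p,q}: (F(s) & (r & q))=False F(s)=True s=False (r & q)=False r=False q=True
s_1={q,r,s}: (F(s) & (r & q))=True F(s)=True s=True (r & q)=True r=True q=True
s_2={p,q,r,s}: (F(s) & (r & q))=True F(s)=True s=True (r & q)=True r=True q=True
s_3={q,r}: (F(s) & (r & q))=True F(s)=True s=False (r & q)=True r=True q=True
s_4={q,s}: (F(s) & (r & q))=False F(s)=True s=True (r & q)=False r=False q=True
s_5={p,q}: (F(s) & (r & q))=False F(s)=True s=False (r & q)=False r=False q=True
s_6={q,r}: (F(s) & (r & q))=True F(s)=True s=False (r & q)=True r=True q=True
s_7={p,r,s}: (F(s) & (r & q))=False F(s)=True s=True (r & q)=False r=True q=False
F((F(s) & (r & q))) holds; first witness at position 1.

Answer: 1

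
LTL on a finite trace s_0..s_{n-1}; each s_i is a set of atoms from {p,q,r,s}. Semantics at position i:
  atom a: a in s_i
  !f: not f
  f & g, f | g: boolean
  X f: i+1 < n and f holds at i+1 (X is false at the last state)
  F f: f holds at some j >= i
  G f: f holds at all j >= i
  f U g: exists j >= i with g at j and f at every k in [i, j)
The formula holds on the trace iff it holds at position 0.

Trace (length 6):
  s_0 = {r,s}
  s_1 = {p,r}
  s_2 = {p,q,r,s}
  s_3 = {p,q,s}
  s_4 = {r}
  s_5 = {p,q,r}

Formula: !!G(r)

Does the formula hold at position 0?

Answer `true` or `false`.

Answer: false

Derivation:
s_0={r,s}: !!G(r)=False !G(r)=True G(r)=False r=True
s_1={p,r}: !!G(r)=False !G(r)=True G(r)=False r=True
s_2={p,q,r,s}: !!G(r)=False !G(r)=True G(r)=False r=True
s_3={p,q,s}: !!G(r)=False !G(r)=True G(r)=False r=False
s_4={r}: !!G(r)=True !G(r)=False G(r)=True r=True
s_5={p,q,r}: !!G(r)=True !G(r)=False G(r)=True r=True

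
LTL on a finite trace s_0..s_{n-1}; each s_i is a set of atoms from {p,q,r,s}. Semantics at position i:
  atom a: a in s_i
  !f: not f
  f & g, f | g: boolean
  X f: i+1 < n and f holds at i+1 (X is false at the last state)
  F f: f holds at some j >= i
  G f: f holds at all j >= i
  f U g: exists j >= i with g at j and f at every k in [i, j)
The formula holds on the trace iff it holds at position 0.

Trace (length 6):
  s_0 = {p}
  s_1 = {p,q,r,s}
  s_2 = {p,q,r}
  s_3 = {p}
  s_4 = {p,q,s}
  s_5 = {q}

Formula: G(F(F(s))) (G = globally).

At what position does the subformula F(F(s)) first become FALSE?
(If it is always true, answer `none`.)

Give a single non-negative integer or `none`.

s_0={p}: F(F(s))=True F(s)=True s=False
s_1={p,q,r,s}: F(F(s))=True F(s)=True s=True
s_2={p,q,r}: F(F(s))=True F(s)=True s=False
s_3={p}: F(F(s))=True F(s)=True s=False
s_4={p,q,s}: F(F(s))=True F(s)=True s=True
s_5={q}: F(F(s))=False F(s)=False s=False
G(F(F(s))) holds globally = False
First violation at position 5.

Answer: 5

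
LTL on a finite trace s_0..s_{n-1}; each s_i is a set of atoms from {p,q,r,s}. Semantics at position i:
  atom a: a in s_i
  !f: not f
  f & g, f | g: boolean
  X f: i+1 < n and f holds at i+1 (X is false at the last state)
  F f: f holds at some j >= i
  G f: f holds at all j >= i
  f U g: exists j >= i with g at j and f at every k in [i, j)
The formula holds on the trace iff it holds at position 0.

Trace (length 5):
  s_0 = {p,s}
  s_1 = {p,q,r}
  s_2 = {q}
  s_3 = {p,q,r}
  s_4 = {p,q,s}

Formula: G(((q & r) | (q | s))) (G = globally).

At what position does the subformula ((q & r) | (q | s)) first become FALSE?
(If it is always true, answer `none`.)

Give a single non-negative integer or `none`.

Answer: none

Derivation:
s_0={p,s}: ((q & r) | (q | s))=True (q & r)=False q=False r=False (q | s)=True s=True
s_1={p,q,r}: ((q & r) | (q | s))=True (q & r)=True q=True r=True (q | s)=True s=False
s_2={q}: ((q & r) | (q | s))=True (q & r)=False q=True r=False (q | s)=True s=False
s_3={p,q,r}: ((q & r) | (q | s))=True (q & r)=True q=True r=True (q | s)=True s=False
s_4={p,q,s}: ((q & r) | (q | s))=True (q & r)=False q=True r=False (q | s)=True s=True
G(((q & r) | (q | s))) holds globally = True
No violation — formula holds at every position.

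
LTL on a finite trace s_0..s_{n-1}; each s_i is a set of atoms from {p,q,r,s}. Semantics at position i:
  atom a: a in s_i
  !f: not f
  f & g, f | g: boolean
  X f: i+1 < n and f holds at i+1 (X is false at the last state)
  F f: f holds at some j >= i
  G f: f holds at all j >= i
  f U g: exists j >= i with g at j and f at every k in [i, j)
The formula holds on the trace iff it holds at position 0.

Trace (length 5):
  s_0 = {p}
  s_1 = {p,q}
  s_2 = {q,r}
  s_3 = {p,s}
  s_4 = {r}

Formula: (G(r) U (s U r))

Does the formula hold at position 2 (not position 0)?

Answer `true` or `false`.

s_0={p}: (G(r) U (s U r))=False G(r)=False r=False (s U r)=False s=False
s_1={p,q}: (G(r) U (s U r))=False G(r)=False r=False (s U r)=False s=False
s_2={q,r}: (G(r) U (s U r))=True G(r)=False r=True (s U r)=True s=False
s_3={p,s}: (G(r) U (s U r))=True G(r)=False r=False (s U r)=True s=True
s_4={r}: (G(r) U (s U r))=True G(r)=True r=True (s U r)=True s=False
Evaluating at position 2: result = True

Answer: true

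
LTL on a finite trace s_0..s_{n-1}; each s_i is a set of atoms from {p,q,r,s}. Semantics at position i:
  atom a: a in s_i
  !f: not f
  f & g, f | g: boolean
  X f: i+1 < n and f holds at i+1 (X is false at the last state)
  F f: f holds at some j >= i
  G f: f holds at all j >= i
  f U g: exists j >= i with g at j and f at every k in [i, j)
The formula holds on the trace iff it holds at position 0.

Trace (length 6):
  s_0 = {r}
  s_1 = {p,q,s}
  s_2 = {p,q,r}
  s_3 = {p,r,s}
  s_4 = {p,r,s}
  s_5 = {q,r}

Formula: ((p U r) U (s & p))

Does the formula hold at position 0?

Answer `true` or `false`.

s_0={r}: ((p U r) U (s & p))=True (p U r)=True p=False r=True (s & p)=False s=False
s_1={p,q,s}: ((p U r) U (s & p))=True (p U r)=True p=True r=False (s & p)=True s=True
s_2={p,q,r}: ((p U r) U (s & p))=True (p U r)=True p=True r=True (s & p)=False s=False
s_3={p,r,s}: ((p U r) U (s & p))=True (p U r)=True p=True r=True (s & p)=True s=True
s_4={p,r,s}: ((p U r) U (s & p))=True (p U r)=True p=True r=True (s & p)=True s=True
s_5={q,r}: ((p U r) U (s & p))=False (p U r)=True p=False r=True (s & p)=False s=False

Answer: true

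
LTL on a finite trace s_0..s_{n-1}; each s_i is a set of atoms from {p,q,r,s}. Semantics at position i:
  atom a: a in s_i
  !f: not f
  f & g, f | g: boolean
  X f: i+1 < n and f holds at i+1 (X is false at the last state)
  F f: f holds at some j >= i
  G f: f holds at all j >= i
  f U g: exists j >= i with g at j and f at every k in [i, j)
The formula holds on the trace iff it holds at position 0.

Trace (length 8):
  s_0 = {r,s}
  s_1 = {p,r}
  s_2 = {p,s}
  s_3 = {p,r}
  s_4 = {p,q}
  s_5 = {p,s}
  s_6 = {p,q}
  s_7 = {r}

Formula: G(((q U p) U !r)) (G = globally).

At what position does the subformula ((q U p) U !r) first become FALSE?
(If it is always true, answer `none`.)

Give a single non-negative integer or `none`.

s_0={r,s}: ((q U p) U !r)=False (q U p)=False q=False p=False !r=False r=True
s_1={p,r}: ((q U p) U !r)=True (q U p)=True q=False p=True !r=False r=True
s_2={p,s}: ((q U p) U !r)=True (q U p)=True q=False p=True !r=True r=False
s_3={p,r}: ((q U p) U !r)=True (q U p)=True q=False p=True !r=False r=True
s_4={p,q}: ((q U p) U !r)=True (q U p)=True q=True p=True !r=True r=False
s_5={p,s}: ((q U p) U !r)=True (q U p)=True q=False p=True !r=True r=False
s_6={p,q}: ((q U p) U !r)=True (q U p)=True q=True p=True !r=True r=False
s_7={r}: ((q U p) U !r)=False (q U p)=False q=False p=False !r=False r=True
G(((q U p) U !r)) holds globally = False
First violation at position 0.

Answer: 0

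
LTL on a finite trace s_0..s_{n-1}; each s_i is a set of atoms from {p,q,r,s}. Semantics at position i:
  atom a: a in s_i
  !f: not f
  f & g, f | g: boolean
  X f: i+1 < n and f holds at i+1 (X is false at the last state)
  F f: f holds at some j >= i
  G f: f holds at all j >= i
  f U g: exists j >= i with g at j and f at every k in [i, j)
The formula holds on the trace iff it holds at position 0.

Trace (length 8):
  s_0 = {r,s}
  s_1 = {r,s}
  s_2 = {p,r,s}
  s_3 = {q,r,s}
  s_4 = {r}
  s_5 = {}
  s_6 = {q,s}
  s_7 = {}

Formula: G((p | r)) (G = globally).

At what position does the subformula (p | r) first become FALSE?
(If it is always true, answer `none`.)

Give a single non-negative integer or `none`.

s_0={r,s}: (p | r)=True p=False r=True
s_1={r,s}: (p | r)=True p=False r=True
s_2={p,r,s}: (p | r)=True p=True r=True
s_3={q,r,s}: (p | r)=True p=False r=True
s_4={r}: (p | r)=True p=False r=True
s_5={}: (p | r)=False p=False r=False
s_6={q,s}: (p | r)=False p=False r=False
s_7={}: (p | r)=False p=False r=False
G((p | r)) holds globally = False
First violation at position 5.

Answer: 5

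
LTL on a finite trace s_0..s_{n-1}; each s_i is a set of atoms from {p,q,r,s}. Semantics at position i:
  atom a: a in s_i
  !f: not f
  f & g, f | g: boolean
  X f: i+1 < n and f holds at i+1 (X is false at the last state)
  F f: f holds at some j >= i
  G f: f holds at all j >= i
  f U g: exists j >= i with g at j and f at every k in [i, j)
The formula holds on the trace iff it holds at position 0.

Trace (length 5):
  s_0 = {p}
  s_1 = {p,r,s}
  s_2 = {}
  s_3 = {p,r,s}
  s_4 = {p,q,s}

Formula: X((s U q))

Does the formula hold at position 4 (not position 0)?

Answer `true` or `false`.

s_0={p}: X((s U q))=False (s U q)=False s=False q=False
s_1={p,r,s}: X((s U q))=False (s U q)=False s=True q=False
s_2={}: X((s U q))=True (s U q)=False s=False q=False
s_3={p,r,s}: X((s U q))=True (s U q)=True s=True q=False
s_4={p,q,s}: X((s U q))=False (s U q)=True s=True q=True
Evaluating at position 4: result = False

Answer: false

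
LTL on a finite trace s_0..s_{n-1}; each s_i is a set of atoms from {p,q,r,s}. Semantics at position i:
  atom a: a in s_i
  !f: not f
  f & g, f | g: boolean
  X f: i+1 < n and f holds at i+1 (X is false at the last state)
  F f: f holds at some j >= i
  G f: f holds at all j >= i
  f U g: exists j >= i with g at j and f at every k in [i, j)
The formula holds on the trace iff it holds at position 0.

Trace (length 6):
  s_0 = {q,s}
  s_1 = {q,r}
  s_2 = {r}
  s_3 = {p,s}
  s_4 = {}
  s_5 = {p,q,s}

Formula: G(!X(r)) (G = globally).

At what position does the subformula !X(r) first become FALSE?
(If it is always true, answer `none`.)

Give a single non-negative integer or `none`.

Answer: 0

Derivation:
s_0={q,s}: !X(r)=False X(r)=True r=False
s_1={q,r}: !X(r)=False X(r)=True r=True
s_2={r}: !X(r)=True X(r)=False r=True
s_3={p,s}: !X(r)=True X(r)=False r=False
s_4={}: !X(r)=True X(r)=False r=False
s_5={p,q,s}: !X(r)=True X(r)=False r=False
G(!X(r)) holds globally = False
First violation at position 0.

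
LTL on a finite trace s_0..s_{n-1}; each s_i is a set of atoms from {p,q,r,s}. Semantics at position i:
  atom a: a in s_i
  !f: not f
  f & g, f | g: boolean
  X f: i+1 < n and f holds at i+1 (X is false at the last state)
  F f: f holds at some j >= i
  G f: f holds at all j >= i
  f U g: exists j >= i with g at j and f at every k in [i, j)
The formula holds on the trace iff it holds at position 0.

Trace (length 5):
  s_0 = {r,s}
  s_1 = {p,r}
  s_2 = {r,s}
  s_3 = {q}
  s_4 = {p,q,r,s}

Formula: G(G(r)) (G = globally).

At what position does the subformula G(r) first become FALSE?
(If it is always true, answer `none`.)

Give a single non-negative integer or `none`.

s_0={r,s}: G(r)=False r=True
s_1={p,r}: G(r)=False r=True
s_2={r,s}: G(r)=False r=True
s_3={q}: G(r)=False r=False
s_4={p,q,r,s}: G(r)=True r=True
G(G(r)) holds globally = False
First violation at position 0.

Answer: 0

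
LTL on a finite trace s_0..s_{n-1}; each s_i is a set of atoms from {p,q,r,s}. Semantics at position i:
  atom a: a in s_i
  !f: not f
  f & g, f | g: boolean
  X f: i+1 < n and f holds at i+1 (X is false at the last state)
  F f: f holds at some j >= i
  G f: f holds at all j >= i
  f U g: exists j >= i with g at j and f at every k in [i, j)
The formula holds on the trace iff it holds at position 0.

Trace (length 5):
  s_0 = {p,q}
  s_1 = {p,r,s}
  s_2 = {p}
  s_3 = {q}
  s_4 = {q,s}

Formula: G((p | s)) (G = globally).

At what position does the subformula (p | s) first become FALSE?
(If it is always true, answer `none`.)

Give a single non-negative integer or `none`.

s_0={p,q}: (p | s)=True p=True s=False
s_1={p,r,s}: (p | s)=True p=True s=True
s_2={p}: (p | s)=True p=True s=False
s_3={q}: (p | s)=False p=False s=False
s_4={q,s}: (p | s)=True p=False s=True
G((p | s)) holds globally = False
First violation at position 3.

Answer: 3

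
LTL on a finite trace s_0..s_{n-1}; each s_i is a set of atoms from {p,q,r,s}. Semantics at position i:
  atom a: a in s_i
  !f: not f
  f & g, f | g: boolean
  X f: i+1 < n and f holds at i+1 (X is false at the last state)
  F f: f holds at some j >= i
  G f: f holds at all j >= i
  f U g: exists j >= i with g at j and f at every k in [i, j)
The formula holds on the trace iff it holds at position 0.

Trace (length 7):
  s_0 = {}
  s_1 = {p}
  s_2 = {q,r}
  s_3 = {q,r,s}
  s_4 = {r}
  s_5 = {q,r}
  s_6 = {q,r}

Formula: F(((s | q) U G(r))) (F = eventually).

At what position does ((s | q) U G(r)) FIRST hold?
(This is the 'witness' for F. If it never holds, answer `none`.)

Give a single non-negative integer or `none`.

s_0={}: ((s | q) U G(r))=False (s | q)=False s=False q=False G(r)=False r=False
s_1={p}: ((s | q) U G(r))=False (s | q)=False s=False q=False G(r)=False r=False
s_2={q,r}: ((s | q) U G(r))=True (s | q)=True s=False q=True G(r)=True r=True
s_3={q,r,s}: ((s | q) U G(r))=True (s | q)=True s=True q=True G(r)=True r=True
s_4={r}: ((s | q) U G(r))=True (s | q)=False s=False q=False G(r)=True r=True
s_5={q,r}: ((s | q) U G(r))=True (s | q)=True s=False q=True G(r)=True r=True
s_6={q,r}: ((s | q) U G(r))=True (s | q)=True s=False q=True G(r)=True r=True
F(((s | q) U G(r))) holds; first witness at position 2.

Answer: 2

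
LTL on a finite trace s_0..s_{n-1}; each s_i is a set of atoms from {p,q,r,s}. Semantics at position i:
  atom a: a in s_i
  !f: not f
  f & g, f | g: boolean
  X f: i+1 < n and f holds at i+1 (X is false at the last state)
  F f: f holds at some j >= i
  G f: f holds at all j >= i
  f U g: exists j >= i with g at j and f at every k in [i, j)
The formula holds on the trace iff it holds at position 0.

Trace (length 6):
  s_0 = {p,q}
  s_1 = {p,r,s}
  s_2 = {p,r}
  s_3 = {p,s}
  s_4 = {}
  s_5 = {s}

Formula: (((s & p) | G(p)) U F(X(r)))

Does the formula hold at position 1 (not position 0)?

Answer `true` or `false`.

Answer: true

Derivation:
s_0={p,q}: (((s & p) | G(p)) U F(X(r)))=True ((s & p) | G(p))=False (s & p)=False s=False p=True G(p)=False F(X(r))=True X(r)=True r=False
s_1={p,r,s}: (((s & p) | G(p)) U F(X(r)))=True ((s & p) | G(p))=True (s & p)=True s=True p=True G(p)=False F(X(r))=True X(r)=True r=True
s_2={p,r}: (((s & p) | G(p)) U F(X(r)))=False ((s & p) | G(p))=False (s & p)=False s=False p=True G(p)=False F(X(r))=False X(r)=False r=True
s_3={p,s}: (((s & p) | G(p)) U F(X(r)))=False ((s & p) | G(p))=True (s & p)=True s=True p=True G(p)=False F(X(r))=False X(r)=False r=False
s_4={}: (((s & p) | G(p)) U F(X(r)))=False ((s & p) | G(p))=False (s & p)=False s=False p=False G(p)=False F(X(r))=False X(r)=False r=False
s_5={s}: (((s & p) | G(p)) U F(X(r)))=False ((s & p) | G(p))=False (s & p)=False s=True p=False G(p)=False F(X(r))=False X(r)=False r=False
Evaluating at position 1: result = True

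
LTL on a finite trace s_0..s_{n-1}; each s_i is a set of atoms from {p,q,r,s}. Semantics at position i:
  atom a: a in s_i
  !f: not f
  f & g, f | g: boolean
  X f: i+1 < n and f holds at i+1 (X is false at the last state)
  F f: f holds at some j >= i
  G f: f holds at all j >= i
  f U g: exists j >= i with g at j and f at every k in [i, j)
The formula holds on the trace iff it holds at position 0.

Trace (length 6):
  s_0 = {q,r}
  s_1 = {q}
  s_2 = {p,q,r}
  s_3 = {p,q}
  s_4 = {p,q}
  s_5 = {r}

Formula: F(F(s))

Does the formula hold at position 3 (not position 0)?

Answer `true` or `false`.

s_0={q,r}: F(F(s))=False F(s)=False s=False
s_1={q}: F(F(s))=False F(s)=False s=False
s_2={p,q,r}: F(F(s))=False F(s)=False s=False
s_3={p,q}: F(F(s))=False F(s)=False s=False
s_4={p,q}: F(F(s))=False F(s)=False s=False
s_5={r}: F(F(s))=False F(s)=False s=False
Evaluating at position 3: result = False

Answer: false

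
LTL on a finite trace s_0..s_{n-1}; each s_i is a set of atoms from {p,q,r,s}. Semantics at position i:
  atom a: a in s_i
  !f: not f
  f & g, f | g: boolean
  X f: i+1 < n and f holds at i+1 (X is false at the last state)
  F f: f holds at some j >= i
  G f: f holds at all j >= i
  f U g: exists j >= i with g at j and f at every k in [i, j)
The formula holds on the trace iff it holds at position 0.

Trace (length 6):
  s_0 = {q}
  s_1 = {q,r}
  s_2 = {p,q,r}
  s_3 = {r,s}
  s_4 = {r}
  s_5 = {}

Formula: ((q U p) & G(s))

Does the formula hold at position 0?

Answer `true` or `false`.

Answer: false

Derivation:
s_0={q}: ((q U p) & G(s))=False (q U p)=True q=True p=False G(s)=False s=False
s_1={q,r}: ((q U p) & G(s))=False (q U p)=True q=True p=False G(s)=False s=False
s_2={p,q,r}: ((q U p) & G(s))=False (q U p)=True q=True p=True G(s)=False s=False
s_3={r,s}: ((q U p) & G(s))=False (q U p)=False q=False p=False G(s)=False s=True
s_4={r}: ((q U p) & G(s))=False (q U p)=False q=False p=False G(s)=False s=False
s_5={}: ((q U p) & G(s))=False (q U p)=False q=False p=False G(s)=False s=False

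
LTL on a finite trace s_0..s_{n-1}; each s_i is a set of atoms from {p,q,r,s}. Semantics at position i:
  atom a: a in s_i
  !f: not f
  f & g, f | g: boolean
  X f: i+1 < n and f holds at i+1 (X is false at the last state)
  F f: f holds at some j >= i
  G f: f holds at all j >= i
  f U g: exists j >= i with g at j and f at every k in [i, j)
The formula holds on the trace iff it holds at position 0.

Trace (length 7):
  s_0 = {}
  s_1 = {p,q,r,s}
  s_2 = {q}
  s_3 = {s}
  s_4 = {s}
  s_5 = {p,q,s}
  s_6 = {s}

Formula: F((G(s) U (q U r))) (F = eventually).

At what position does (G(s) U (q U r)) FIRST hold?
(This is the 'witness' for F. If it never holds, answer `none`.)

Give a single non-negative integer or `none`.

Answer: 1

Derivation:
s_0={}: (G(s) U (q U r))=False G(s)=False s=False (q U r)=False q=False r=False
s_1={p,q,r,s}: (G(s) U (q U r))=True G(s)=False s=True (q U r)=True q=True r=True
s_2={q}: (G(s) U (q U r))=False G(s)=False s=False (q U r)=False q=True r=False
s_3={s}: (G(s) U (q U r))=False G(s)=True s=True (q U r)=False q=False r=False
s_4={s}: (G(s) U (q U r))=False G(s)=True s=True (q U r)=False q=False r=False
s_5={p,q,s}: (G(s) U (q U r))=False G(s)=True s=True (q U r)=False q=True r=False
s_6={s}: (G(s) U (q U r))=False G(s)=True s=True (q U r)=False q=False r=False
F((G(s) U (q U r))) holds; first witness at position 1.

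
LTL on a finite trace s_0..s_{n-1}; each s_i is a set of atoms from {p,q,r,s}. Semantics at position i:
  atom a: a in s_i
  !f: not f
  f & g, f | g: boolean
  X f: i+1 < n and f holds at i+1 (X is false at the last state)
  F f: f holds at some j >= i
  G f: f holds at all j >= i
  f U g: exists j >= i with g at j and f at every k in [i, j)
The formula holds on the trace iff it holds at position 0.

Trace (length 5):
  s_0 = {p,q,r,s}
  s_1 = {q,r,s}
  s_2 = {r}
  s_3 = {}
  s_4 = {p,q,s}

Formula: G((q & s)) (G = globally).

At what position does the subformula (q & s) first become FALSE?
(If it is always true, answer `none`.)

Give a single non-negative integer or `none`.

Answer: 2

Derivation:
s_0={p,q,r,s}: (q & s)=True q=True s=True
s_1={q,r,s}: (q & s)=True q=True s=True
s_2={r}: (q & s)=False q=False s=False
s_3={}: (q & s)=False q=False s=False
s_4={p,q,s}: (q & s)=True q=True s=True
G((q & s)) holds globally = False
First violation at position 2.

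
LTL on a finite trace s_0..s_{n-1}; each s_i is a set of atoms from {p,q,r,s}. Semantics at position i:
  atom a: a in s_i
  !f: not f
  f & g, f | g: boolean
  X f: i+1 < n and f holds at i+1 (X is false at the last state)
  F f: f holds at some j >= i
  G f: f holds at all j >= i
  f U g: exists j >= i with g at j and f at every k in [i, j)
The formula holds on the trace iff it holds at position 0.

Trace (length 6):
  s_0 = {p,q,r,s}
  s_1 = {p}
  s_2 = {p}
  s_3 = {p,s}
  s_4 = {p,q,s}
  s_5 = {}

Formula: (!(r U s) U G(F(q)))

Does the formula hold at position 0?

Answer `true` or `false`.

Answer: false

Derivation:
s_0={p,q,r,s}: (!(r U s) U G(F(q)))=False !(r U s)=False (r U s)=True r=True s=True G(F(q))=False F(q)=True q=True
s_1={p}: (!(r U s) U G(F(q)))=False !(r U s)=True (r U s)=False r=False s=False G(F(q))=False F(q)=True q=False
s_2={p}: (!(r U s) U G(F(q)))=False !(r U s)=True (r U s)=False r=False s=False G(F(q))=False F(q)=True q=False
s_3={p,s}: (!(r U s) U G(F(q)))=False !(r U s)=False (r U s)=True r=False s=True G(F(q))=False F(q)=True q=False
s_4={p,q,s}: (!(r U s) U G(F(q)))=False !(r U s)=False (r U s)=True r=False s=True G(F(q))=False F(q)=True q=True
s_5={}: (!(r U s) U G(F(q)))=False !(r U s)=True (r U s)=False r=False s=False G(F(q))=False F(q)=False q=False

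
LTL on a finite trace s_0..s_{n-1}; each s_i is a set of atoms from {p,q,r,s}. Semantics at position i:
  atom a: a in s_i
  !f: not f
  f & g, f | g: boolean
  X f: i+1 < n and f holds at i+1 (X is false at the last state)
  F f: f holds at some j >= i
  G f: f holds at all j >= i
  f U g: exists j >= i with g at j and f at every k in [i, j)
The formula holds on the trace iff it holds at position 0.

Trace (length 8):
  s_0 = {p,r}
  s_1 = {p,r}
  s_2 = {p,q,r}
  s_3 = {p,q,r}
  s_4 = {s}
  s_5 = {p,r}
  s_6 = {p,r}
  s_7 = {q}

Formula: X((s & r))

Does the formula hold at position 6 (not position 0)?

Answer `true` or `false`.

s_0={p,r}: X((s & r))=False (s & r)=False s=False r=True
s_1={p,r}: X((s & r))=False (s & r)=False s=False r=True
s_2={p,q,r}: X((s & r))=False (s & r)=False s=False r=True
s_3={p,q,r}: X((s & r))=False (s & r)=False s=False r=True
s_4={s}: X((s & r))=False (s & r)=False s=True r=False
s_5={p,r}: X((s & r))=False (s & r)=False s=False r=True
s_6={p,r}: X((s & r))=False (s & r)=False s=False r=True
s_7={q}: X((s & r))=False (s & r)=False s=False r=False
Evaluating at position 6: result = False

Answer: false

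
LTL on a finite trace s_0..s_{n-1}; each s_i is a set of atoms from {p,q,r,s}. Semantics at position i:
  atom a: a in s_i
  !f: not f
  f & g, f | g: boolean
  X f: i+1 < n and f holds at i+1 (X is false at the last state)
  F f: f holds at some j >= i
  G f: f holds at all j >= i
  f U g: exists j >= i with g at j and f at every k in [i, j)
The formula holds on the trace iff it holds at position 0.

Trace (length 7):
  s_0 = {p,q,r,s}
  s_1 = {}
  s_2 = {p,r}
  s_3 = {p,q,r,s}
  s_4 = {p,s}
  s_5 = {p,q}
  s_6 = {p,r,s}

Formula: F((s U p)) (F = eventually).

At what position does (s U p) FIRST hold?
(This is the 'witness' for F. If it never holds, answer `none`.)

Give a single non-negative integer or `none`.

s_0={p,q,r,s}: (s U p)=True s=True p=True
s_1={}: (s U p)=False s=False p=False
s_2={p,r}: (s U p)=True s=False p=True
s_3={p,q,r,s}: (s U p)=True s=True p=True
s_4={p,s}: (s U p)=True s=True p=True
s_5={p,q}: (s U p)=True s=False p=True
s_6={p,r,s}: (s U p)=True s=True p=True
F((s U p)) holds; first witness at position 0.

Answer: 0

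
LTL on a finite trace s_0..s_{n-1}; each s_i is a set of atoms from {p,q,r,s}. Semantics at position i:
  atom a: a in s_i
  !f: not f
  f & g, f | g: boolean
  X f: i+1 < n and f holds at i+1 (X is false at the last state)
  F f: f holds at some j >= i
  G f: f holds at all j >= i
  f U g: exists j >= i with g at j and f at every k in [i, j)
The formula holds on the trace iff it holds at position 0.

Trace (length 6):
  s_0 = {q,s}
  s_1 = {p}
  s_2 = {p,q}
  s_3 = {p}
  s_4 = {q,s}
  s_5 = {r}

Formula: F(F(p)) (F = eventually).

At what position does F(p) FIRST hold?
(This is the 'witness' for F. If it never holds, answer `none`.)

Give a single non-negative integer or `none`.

s_0={q,s}: F(p)=True p=False
s_1={p}: F(p)=True p=True
s_2={p,q}: F(p)=True p=True
s_3={p}: F(p)=True p=True
s_4={q,s}: F(p)=False p=False
s_5={r}: F(p)=False p=False
F(F(p)) holds; first witness at position 0.

Answer: 0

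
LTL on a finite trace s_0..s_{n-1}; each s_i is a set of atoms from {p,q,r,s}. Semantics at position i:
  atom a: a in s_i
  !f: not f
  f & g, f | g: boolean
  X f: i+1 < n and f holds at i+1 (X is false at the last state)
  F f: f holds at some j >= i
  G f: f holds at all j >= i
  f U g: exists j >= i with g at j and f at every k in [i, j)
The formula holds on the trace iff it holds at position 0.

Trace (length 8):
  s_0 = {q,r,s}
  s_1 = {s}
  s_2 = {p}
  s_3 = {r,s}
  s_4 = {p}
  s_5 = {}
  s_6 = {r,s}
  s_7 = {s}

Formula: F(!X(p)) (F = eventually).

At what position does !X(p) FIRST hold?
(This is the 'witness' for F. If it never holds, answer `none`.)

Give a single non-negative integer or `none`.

s_0={q,r,s}: !X(p)=True X(p)=False p=False
s_1={s}: !X(p)=False X(p)=True p=False
s_2={p}: !X(p)=True X(p)=False p=True
s_3={r,s}: !X(p)=False X(p)=True p=False
s_4={p}: !X(p)=True X(p)=False p=True
s_5={}: !X(p)=True X(p)=False p=False
s_6={r,s}: !X(p)=True X(p)=False p=False
s_7={s}: !X(p)=True X(p)=False p=False
F(!X(p)) holds; first witness at position 0.

Answer: 0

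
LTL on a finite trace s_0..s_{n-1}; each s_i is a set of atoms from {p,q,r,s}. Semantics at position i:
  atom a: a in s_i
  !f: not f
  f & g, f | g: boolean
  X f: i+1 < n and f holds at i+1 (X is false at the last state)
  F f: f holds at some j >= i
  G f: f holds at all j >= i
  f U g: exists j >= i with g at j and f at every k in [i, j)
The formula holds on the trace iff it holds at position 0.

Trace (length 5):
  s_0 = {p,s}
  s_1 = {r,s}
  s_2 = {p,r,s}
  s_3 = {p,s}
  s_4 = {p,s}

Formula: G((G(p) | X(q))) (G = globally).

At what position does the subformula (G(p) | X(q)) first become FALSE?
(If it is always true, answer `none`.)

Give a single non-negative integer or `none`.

Answer: 0

Derivation:
s_0={p,s}: (G(p) | X(q))=False G(p)=False p=True X(q)=False q=False
s_1={r,s}: (G(p) | X(q))=False G(p)=False p=False X(q)=False q=False
s_2={p,r,s}: (G(p) | X(q))=True G(p)=True p=True X(q)=False q=False
s_3={p,s}: (G(p) | X(q))=True G(p)=True p=True X(q)=False q=False
s_4={p,s}: (G(p) | X(q))=True G(p)=True p=True X(q)=False q=False
G((G(p) | X(q))) holds globally = False
First violation at position 0.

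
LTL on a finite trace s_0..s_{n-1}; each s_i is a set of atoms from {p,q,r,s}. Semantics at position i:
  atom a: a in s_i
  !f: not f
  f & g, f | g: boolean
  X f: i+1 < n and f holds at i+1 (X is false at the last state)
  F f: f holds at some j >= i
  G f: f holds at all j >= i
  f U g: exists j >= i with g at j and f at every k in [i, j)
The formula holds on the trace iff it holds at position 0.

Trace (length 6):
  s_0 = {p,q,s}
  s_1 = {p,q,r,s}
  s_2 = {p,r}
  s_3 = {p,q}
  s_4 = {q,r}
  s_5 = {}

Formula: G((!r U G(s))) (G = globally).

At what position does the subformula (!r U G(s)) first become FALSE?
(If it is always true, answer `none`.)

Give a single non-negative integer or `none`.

s_0={p,q,s}: (!r U G(s))=False !r=True r=False G(s)=False s=True
s_1={p,q,r,s}: (!r U G(s))=False !r=False r=True G(s)=False s=True
s_2={p,r}: (!r U G(s))=False !r=False r=True G(s)=False s=False
s_3={p,q}: (!r U G(s))=False !r=True r=False G(s)=False s=False
s_4={q,r}: (!r U G(s))=False !r=False r=True G(s)=False s=False
s_5={}: (!r U G(s))=False !r=True r=False G(s)=False s=False
G((!r U G(s))) holds globally = False
First violation at position 0.

Answer: 0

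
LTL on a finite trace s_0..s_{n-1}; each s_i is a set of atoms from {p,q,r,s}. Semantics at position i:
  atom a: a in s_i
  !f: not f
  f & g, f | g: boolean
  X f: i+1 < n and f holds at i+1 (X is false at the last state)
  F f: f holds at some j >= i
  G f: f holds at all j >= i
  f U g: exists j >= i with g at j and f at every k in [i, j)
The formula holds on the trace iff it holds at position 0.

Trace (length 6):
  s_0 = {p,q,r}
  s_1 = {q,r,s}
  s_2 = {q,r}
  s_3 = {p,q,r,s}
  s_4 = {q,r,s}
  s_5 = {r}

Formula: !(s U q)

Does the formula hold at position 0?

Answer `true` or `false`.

s_0={p,q,r}: !(s U q)=False (s U q)=True s=False q=True
s_1={q,r,s}: !(s U q)=False (s U q)=True s=True q=True
s_2={q,r}: !(s U q)=False (s U q)=True s=False q=True
s_3={p,q,r,s}: !(s U q)=False (s U q)=True s=True q=True
s_4={q,r,s}: !(s U q)=False (s U q)=True s=True q=True
s_5={r}: !(s U q)=True (s U q)=False s=False q=False

Answer: false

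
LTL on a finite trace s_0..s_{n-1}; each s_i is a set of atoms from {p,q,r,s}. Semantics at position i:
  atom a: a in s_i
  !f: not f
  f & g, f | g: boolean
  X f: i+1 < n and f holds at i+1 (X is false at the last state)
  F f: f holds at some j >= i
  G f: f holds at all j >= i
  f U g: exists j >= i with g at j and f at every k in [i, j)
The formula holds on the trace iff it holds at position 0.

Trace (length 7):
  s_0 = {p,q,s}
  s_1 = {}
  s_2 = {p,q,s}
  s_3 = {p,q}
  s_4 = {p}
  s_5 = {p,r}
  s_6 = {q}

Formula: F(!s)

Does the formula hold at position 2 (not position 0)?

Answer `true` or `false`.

Answer: true

Derivation:
s_0={p,q,s}: F(!s)=True !s=False s=True
s_1={}: F(!s)=True !s=True s=False
s_2={p,q,s}: F(!s)=True !s=False s=True
s_3={p,q}: F(!s)=True !s=True s=False
s_4={p}: F(!s)=True !s=True s=False
s_5={p,r}: F(!s)=True !s=True s=False
s_6={q}: F(!s)=True !s=True s=False
Evaluating at position 2: result = True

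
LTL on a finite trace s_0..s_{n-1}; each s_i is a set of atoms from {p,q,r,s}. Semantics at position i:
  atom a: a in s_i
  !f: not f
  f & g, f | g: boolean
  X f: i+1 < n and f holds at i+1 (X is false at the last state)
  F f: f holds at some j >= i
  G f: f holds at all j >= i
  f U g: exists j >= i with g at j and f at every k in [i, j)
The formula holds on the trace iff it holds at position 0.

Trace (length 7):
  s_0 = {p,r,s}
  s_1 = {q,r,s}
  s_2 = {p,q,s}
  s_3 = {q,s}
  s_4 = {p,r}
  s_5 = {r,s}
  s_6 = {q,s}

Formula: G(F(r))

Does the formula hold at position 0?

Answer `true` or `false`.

Answer: false

Derivation:
s_0={p,r,s}: G(F(r))=False F(r)=True r=True
s_1={q,r,s}: G(F(r))=False F(r)=True r=True
s_2={p,q,s}: G(F(r))=False F(r)=True r=False
s_3={q,s}: G(F(r))=False F(r)=True r=False
s_4={p,r}: G(F(r))=False F(r)=True r=True
s_5={r,s}: G(F(r))=False F(r)=True r=True
s_6={q,s}: G(F(r))=False F(r)=False r=False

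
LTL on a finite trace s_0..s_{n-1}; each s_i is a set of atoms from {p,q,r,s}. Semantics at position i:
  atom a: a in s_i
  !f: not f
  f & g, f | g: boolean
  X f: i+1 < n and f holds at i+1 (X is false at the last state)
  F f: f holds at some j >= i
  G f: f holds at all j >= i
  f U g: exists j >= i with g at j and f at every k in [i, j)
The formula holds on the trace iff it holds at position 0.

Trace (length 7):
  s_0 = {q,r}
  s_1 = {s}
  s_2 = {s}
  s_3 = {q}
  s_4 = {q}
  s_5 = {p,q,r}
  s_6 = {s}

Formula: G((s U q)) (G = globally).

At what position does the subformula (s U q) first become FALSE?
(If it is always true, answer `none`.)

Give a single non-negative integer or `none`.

Answer: 6

Derivation:
s_0={q,r}: (s U q)=True s=False q=True
s_1={s}: (s U q)=True s=True q=False
s_2={s}: (s U q)=True s=True q=False
s_3={q}: (s U q)=True s=False q=True
s_4={q}: (s U q)=True s=False q=True
s_5={p,q,r}: (s U q)=True s=False q=True
s_6={s}: (s U q)=False s=True q=False
G((s U q)) holds globally = False
First violation at position 6.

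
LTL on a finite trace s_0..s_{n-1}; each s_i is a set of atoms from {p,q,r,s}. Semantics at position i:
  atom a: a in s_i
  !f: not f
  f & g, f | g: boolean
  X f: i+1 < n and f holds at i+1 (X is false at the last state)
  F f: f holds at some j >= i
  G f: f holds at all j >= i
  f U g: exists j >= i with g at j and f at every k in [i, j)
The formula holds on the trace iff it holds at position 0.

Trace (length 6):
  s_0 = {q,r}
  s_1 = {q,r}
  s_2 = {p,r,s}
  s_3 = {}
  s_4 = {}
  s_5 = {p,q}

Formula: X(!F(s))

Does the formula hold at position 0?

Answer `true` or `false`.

Answer: false

Derivation:
s_0={q,r}: X(!F(s))=False !F(s)=False F(s)=True s=False
s_1={q,r}: X(!F(s))=False !F(s)=False F(s)=True s=False
s_2={p,r,s}: X(!F(s))=True !F(s)=False F(s)=True s=True
s_3={}: X(!F(s))=True !F(s)=True F(s)=False s=False
s_4={}: X(!F(s))=True !F(s)=True F(s)=False s=False
s_5={p,q}: X(!F(s))=False !F(s)=True F(s)=False s=False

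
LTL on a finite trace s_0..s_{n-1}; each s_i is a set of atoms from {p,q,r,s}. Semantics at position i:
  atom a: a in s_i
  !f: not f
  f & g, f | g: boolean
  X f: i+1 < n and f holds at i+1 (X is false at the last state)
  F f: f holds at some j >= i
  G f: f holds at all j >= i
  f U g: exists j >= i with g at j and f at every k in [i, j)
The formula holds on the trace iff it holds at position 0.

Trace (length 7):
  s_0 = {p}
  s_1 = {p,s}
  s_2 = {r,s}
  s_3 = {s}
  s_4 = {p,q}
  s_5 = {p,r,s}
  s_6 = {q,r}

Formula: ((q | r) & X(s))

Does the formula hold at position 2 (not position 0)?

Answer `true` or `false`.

Answer: true

Derivation:
s_0={p}: ((q | r) & X(s))=False (q | r)=False q=False r=False X(s)=True s=False
s_1={p,s}: ((q | r) & X(s))=False (q | r)=False q=False r=False X(s)=True s=True
s_2={r,s}: ((q | r) & X(s))=True (q | r)=True q=False r=True X(s)=True s=True
s_3={s}: ((q | r) & X(s))=False (q | r)=False q=False r=False X(s)=False s=True
s_4={p,q}: ((q | r) & X(s))=True (q | r)=True q=True r=False X(s)=True s=False
s_5={p,r,s}: ((q | r) & X(s))=False (q | r)=True q=False r=True X(s)=False s=True
s_6={q,r}: ((q | r) & X(s))=False (q | r)=True q=True r=True X(s)=False s=False
Evaluating at position 2: result = True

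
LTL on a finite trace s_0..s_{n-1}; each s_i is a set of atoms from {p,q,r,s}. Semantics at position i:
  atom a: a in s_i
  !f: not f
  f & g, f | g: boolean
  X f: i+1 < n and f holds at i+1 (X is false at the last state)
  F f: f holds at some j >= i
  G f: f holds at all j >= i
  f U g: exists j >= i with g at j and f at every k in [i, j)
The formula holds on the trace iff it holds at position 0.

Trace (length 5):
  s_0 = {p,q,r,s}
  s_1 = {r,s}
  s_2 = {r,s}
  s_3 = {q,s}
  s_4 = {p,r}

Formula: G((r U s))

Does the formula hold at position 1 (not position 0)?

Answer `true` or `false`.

Answer: false

Derivation:
s_0={p,q,r,s}: G((r U s))=False (r U s)=True r=True s=True
s_1={r,s}: G((r U s))=False (r U s)=True r=True s=True
s_2={r,s}: G((r U s))=False (r U s)=True r=True s=True
s_3={q,s}: G((r U s))=False (r U s)=True r=False s=True
s_4={p,r}: G((r U s))=False (r U s)=False r=True s=False
Evaluating at position 1: result = False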